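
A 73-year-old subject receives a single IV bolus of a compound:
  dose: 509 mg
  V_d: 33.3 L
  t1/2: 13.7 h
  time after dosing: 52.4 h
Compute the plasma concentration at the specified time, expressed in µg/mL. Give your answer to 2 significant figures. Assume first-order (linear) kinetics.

1.1 µg/mL

C₀ = Dose / Vd = 509.0 / 33.3 = 15.29 mg/L
k = ln2 / t½ = 0.693147 / 13.7 = 0.05059 h⁻¹
C = C₀ · e^(−k·t) = 15.29 × e^(−0.05059 × 52.4)
  = 15.29 × 0.07059 = 1.079 mg/L
(1.079 mg/L = 1.079 µg/mL)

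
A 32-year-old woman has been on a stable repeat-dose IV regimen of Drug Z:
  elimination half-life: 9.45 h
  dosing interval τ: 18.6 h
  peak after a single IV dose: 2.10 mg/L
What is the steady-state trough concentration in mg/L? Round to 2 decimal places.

k = ln2 / t½ = 0.693147 / 9.45 = 0.07335 h⁻¹
e^(−kτ) = e^(−0.07335 × 18.6) = 0.2556
Accumulation ratio R = 1 / (1 − e^(−kτ)) = 1 / (1 − 0.2556) = 1.343
Steady-state trough = C₀ × R × e^(−kτ) = 2.10 × 1.343 × 0.2556 = 0.7209 mg/L

0.72 mg/L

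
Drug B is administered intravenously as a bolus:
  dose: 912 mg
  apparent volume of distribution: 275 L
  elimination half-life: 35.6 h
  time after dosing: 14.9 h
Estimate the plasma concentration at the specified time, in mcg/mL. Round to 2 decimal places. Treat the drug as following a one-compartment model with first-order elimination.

C₀ = Dose / Vd = 912.0 / 275 = 3.316 mg/L
k = ln2 / t½ = 0.693147 / 35.6 = 0.01947 h⁻¹
C = C₀ · e^(−k·t) = 3.316 × e^(−0.01947 × 14.9)
  = 3.316 × 0.7482 = 2.481 mg/L
(2.481 mg/L = 2.481 mcg/mL)

2.48 mcg/mL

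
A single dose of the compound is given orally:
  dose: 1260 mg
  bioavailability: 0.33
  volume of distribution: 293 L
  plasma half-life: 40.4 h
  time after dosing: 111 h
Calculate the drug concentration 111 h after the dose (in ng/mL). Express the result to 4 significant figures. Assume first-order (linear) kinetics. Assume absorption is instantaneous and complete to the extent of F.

Amount reaching circulation = F × Dose = 0.33 × 1260 = 415.8 mg
C₀ = F·Dose / Vd = 415.8 / 293 = 1.419 mg/L
k = ln2 / t½ = 0.693147 / 40.4 = 0.01716 h⁻¹
C = C₀ · e^(−k·t) = 1.419 × e^(−0.01716 × 111)
  = 1.419 × 0.1489 = 0.2113 mg/L
Convert: 0.2113 mg/L × 1000 = 211.3 ng/mL

211.3 ng/mL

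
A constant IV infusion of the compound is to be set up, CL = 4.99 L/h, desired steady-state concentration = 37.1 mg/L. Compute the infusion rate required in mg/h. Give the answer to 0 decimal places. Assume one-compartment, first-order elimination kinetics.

At steady state, infusion rate R₀ = Css × CL = 37.1 × 4.990 = 185.1 mg/h

185 mg/h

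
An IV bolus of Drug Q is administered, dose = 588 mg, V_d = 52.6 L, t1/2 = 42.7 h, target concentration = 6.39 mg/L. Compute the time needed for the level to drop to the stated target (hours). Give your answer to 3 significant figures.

C₀ = Dose / Vd = 588.0 / 52.6 = 11.18 mg/L
k = ln2 / t½ = 0.693147 / 42.7 = 0.01623 h⁻¹
t = ln(C₀ / C) / k = ln(11.18 / 6.39) / 0.01623
  = ln(1.750) / 0.01623 = 0.5596 / 0.01623 = 34.48 h

34.5 h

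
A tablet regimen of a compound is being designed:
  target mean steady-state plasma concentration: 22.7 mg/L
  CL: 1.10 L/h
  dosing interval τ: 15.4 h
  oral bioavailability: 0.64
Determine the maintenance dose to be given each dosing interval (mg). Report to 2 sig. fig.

At steady state, F × (Dose/τ) = Css × CL.
Dose = Css × CL × τ / F = 22.7 × 1.100 × 15.4 / 0.64 = 600.8 mg

600 mg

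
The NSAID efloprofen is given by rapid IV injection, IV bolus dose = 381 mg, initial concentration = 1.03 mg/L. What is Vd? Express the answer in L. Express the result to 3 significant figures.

Vd = Dose / C₀ = 381.0 / 1.03 = 369.9 L

370 L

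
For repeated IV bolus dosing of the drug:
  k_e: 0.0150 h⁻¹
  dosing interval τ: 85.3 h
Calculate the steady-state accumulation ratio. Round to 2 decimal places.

1.39

e^(−kτ) = e^(−0.01500 × 85.3) = 0.2782
Accumulation ratio R = 1 / (1 − e^(−kτ)) = 1 / (1 − 0.2782) = 1.385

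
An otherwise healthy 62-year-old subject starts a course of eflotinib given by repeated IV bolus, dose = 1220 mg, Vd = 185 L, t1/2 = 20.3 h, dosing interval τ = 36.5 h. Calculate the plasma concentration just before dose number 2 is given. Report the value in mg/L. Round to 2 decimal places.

C₀ per dose = Dose / Vd = 1220 / 185 = 6.595 mg/L
k = ln2 / t½ = 0.693147 / 20.3 = 0.03415 h⁻¹
Fraction remaining after one interval: r = e^(−kτ) = e^(−0.03415 × 36.5) = 0.2875
Before dose 2, 1 dose has been given (aged 1τ).
C_trough = C₀ × r = 6.595 × 0.2875 = 1.896 mg/L

1.90 mg/L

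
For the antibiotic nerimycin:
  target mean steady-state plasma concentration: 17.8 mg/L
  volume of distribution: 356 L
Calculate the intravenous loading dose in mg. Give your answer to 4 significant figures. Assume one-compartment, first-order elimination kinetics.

6337 mg

LD = Css × Vd = 17.8 × 356 = 6337 mg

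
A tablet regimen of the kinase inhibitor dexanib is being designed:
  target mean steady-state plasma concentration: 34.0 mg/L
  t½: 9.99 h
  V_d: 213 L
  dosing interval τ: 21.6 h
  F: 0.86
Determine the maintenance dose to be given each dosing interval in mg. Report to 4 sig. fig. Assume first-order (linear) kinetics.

k = ln2 / t½ = 0.693147 / 9.99 = 0.06938 h⁻¹
CL = k × Vd = 0.06938 × 213 = 14.78 L/h
At steady state, F × (Dose/τ) = Css × CL.
Dose = Css × CL × τ / F = 34.0 × 14.78 × 21.6 / 0.86 = 12620 mg

12620 mg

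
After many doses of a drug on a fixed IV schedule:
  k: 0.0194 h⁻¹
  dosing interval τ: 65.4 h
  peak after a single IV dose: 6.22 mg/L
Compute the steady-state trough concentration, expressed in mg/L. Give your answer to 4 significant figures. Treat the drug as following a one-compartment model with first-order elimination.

2.433 mg/L

e^(−kτ) = e^(−0.01940 × 65.4) = 0.2812
Accumulation ratio R = 1 / (1 − e^(−kτ)) = 1 / (1 − 0.2812) = 1.391
Steady-state trough = C₀ × R × e^(−kτ) = 6.22 × 1.391 × 0.2812 = 2.433 mg/L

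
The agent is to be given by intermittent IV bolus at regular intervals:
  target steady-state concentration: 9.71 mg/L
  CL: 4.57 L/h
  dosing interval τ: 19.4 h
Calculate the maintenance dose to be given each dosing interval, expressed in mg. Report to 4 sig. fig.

860.9 mg

At steady state, Dose/τ = Css × CL.
Dose = Css × CL × τ = 9.71 × 4.570 × 19.4 = 860.9 mg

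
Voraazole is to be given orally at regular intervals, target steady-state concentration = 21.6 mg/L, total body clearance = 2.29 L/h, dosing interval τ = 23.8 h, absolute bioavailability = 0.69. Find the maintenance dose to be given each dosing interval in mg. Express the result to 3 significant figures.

1710 mg

At steady state, F × (Dose/τ) = Css × CL.
Dose = Css × CL × τ / F = 21.6 × 2.290 × 23.8 / 0.69 = 1706 mg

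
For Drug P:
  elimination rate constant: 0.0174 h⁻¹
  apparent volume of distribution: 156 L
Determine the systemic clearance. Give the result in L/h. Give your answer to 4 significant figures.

CL = k × Vd = 0.0174 × 156 = 2.714 L/h

2.714 L/h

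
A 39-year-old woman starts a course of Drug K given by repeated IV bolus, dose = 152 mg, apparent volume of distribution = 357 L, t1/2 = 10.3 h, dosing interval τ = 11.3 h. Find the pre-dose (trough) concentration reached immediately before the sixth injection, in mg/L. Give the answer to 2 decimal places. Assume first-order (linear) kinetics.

0.37 mg/L

C₀ per dose = Dose / Vd = 152 / 357 = 0.4258 mg/L
k = ln2 / t½ = 0.693147 / 10.3 = 0.06730 h⁻¹
Fraction remaining after one interval: r = e^(−kτ) = e^(−0.06730 × 11.3) = 0.4674
Before dose 6, 5 doses have been given (aged 1τ, 2τ, 3τ, 4τ, 5τ).
C_trough = C₀ × (r + r² + … + r^5) = C₀ × r(1−r^5)/(1−r)
        = 0.4258 × 0.4674 × (1 − 0.02231) / (1 − 0.4674) = 0.3653 mg/L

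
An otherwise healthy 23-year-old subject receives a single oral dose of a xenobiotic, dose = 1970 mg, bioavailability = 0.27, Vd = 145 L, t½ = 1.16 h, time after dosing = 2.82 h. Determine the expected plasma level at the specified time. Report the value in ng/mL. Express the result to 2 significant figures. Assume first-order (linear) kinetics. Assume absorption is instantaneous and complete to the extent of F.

680 ng/mL

Amount reaching circulation = F × Dose = 0.27 × 1970 = 531.9 mg
C₀ = F·Dose / Vd = 531.9 / 145 = 3.668 mg/L
k = ln2 / t½ = 0.693147 / 1.16 = 0.5975 h⁻¹
C = C₀ · e^(−k·t) = 3.668 × e^(−0.5975 × 2.82)
  = 3.668 × 0.1855 = 0.6804 mg/L
Convert: 0.6804 mg/L × 1000 = 680.4 ng/mL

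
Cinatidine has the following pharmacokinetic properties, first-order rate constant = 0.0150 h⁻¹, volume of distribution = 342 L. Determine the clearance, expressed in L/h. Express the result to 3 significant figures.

CL = k × Vd = 0.0150 × 342 = 5.130 L/h

5.13 L/h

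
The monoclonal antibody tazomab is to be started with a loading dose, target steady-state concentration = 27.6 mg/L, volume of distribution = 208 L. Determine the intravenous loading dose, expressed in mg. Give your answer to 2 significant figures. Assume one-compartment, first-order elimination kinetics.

LD = Css × Vd = 27.6 × 208 = 5741 mg

5700 mg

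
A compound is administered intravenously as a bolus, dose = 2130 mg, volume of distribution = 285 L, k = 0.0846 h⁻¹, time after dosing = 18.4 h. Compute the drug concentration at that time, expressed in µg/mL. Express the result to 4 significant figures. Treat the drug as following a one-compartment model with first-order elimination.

1.576 µg/mL

C₀ = Dose / Vd = 2130 / 285 = 7.474 mg/L
C = C₀ · e^(−k·t) = 7.474 × e^(−0.08460 × 18.4)
  = 7.474 × 0.2108 = 1.576 mg/L
(1.576 mg/L = 1.576 µg/mL)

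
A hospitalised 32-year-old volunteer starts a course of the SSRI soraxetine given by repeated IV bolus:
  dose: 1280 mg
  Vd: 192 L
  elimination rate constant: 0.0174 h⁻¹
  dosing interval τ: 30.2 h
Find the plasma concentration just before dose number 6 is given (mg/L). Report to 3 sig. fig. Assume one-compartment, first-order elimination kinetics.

8.95 mg/L

C₀ per dose = Dose / Vd = 1280 / 192 = 6.667 mg/L
Fraction remaining after one interval: r = e^(−kτ) = e^(−0.01740 × 30.2) = 0.5913
Before dose 6, 5 doses have been given (aged 1τ, 2τ, 3τ, 4τ, 5τ).
C_trough = C₀ × (r + r² + … + r^5) = C₀ × r(1−r^5)/(1−r)
        = 6.667 × 0.5913 × (1 − 0.07228) / (1 − 0.5913) = 8.949 mg/L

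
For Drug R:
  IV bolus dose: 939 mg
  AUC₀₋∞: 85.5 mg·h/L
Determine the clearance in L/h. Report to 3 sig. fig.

CL = Dose / AUC = 939 / 85.5 = 10.98 L/h

11.0 L/h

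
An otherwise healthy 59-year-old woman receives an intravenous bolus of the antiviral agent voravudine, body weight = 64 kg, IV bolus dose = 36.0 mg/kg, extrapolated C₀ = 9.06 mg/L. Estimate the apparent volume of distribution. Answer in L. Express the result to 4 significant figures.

254.3 L

Dose = 36.0 × 64 = 2304 mg
Vd = Dose / C₀ = 2304 / 9.06 = 254.3 L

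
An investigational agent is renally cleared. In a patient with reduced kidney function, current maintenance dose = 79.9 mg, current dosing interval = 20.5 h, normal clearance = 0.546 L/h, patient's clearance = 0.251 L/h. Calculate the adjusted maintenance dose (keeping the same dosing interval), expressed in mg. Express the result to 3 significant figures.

To keep the same average steady-state level, dosing rate must scale with clearance.
CL ratio = 0.251 / 0.546 = 0.4597
New dose (same interval) = 79.9 × 0.4597 = 36.73 mg

36.7 mg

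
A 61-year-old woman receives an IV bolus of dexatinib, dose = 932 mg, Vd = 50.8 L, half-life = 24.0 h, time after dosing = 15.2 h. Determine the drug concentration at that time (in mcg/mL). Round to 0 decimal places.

12 mcg/mL

C₀ = Dose / Vd = 932.0 / 50.8 = 18.35 mg/L
k = ln2 / t½ = 0.693147 / 24.0 = 0.02888 h⁻¹
C = C₀ · e^(−k·t) = 18.35 × e^(−0.02888 × 15.2)
  = 18.35 × 0.6447 = 11.83 mg/L
(11.83 mg/L = 11.83 mcg/mL)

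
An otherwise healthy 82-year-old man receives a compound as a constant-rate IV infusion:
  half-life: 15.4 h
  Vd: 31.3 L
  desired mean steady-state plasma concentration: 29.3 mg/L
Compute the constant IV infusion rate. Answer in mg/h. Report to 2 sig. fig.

41 mg/h

k = ln2 / t½ = 0.693147 / 15.4 = 0.04501 h⁻¹
CL = k × Vd = 0.04501 × 31.3 = 1.409 L/h
At steady state, infusion rate R₀ = Css × CL = 29.3 × 1.409 = 41.28 mg/h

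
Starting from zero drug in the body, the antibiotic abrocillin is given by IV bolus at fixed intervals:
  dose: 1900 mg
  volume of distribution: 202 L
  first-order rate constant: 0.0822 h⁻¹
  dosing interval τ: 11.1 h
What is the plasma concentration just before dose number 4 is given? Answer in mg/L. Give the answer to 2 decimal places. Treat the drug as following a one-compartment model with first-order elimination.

5.90 mg/L

C₀ per dose = Dose / Vd = 1900 / 202 = 9.406 mg/L
Fraction remaining after one interval: r = e^(−kτ) = e^(−0.08220 × 11.1) = 0.4016
Before dose 4, 3 doses have been given (aged 1τ, 2τ, 3τ).
C_trough = C₀ × (r + r² + … + r^3) = C₀ × r(1−r^3)/(1−r)
        = 9.406 × 0.4016 × (1 − 0.06477) / (1 − 0.4016) = 5.904 mg/L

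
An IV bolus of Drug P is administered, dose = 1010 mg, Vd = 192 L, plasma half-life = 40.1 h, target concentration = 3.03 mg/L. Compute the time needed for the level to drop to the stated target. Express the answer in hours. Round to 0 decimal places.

C₀ = Dose / Vd = 1010 / 192 = 5.260 mg/L
k = ln2 / t½ = 0.693147 / 40.1 = 0.01729 h⁻¹
t = ln(C₀ / C) / k = ln(5.260 / 3.03) / 0.01729
  = ln(1.736) / 0.01729 = 0.5516 / 0.01729 = 31.90 h

32 h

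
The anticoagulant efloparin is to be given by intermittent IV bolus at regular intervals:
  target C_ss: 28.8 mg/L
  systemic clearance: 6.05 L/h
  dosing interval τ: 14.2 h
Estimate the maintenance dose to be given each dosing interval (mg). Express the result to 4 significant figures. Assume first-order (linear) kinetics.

2474 mg

At steady state, Dose/τ = Css × CL.
Dose = Css × CL × τ = 28.8 × 6.050 × 14.2 = 2474 mg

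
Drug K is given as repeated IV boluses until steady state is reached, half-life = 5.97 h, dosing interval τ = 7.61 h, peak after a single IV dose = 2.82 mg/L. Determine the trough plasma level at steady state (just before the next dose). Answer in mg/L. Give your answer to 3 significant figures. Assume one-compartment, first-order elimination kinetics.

k = ln2 / t½ = 0.693147 / 5.97 = 0.1161 h⁻¹
e^(−kτ) = e^(−0.1161 × 7.61) = 0.4133
Accumulation ratio R = 1 / (1 − e^(−kτ)) = 1 / (1 − 0.4133) = 1.704
Steady-state trough = C₀ × R × e^(−kτ) = 2.82 × 1.704 × 0.4133 = 1.986 mg/L

1.99 mg/L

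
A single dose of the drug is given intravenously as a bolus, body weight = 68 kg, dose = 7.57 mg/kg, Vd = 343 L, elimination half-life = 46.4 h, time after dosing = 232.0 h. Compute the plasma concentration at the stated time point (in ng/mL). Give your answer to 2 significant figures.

Total dose = 7.57 × 68 = 514.8 mg
C₀ = Dose / Vd = 514.8 / 343 = 1.501 mg/L
k = ln2 / t½ = 0.693147 / 46.4 = 0.01494 h⁻¹
t / t½ = 232.0 / 46.4 = 5 half-lives
C = C₀ × (1/2)^5 = 1.501 × 0.03125 = 0.04691 mg/L
Convert: 0.04691 mg/L × 1000 = 46.91 ng/mL

47 ng/mL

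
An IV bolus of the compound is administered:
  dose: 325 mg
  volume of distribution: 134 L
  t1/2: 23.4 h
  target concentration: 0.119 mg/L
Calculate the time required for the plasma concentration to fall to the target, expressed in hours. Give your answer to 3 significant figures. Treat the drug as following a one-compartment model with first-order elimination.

C₀ = Dose / Vd = 325.0 / 134 = 2.425 mg/L
k = ln2 / t½ = 0.693147 / 23.4 = 0.02962 h⁻¹
t = ln(C₀ / C) / k = ln(2.425 / 0.119) / 0.02962
  = ln(20.38) / 0.02962 = 3.015 / 0.02962 = 101.8 h

102 h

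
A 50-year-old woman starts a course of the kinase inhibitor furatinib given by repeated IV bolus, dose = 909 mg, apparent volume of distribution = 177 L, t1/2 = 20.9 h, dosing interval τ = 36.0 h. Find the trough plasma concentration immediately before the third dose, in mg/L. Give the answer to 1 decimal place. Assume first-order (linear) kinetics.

C₀ per dose = Dose / Vd = 909 / 177 = 5.136 mg/L
k = ln2 / t½ = 0.693147 / 20.9 = 0.03316 h⁻¹
Fraction remaining after one interval: r = e^(−kτ) = e^(−0.03316 × 36.0) = 0.3031
Before dose 3, 2 doses have been given (aged 1τ, 2τ).
C_trough = C₀ × (r + r²) = 5.136 × (0.3031 + 0.09187) = 2.029 mg/L

2.0 mg/L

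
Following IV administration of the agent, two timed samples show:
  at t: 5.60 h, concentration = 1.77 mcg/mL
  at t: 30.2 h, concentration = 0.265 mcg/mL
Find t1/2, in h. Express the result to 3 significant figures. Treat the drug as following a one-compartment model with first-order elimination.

k = ln(C₁/C₂) / (t₂ − t₁) = ln(1.77/0.265) / (30.2 − 5.60)
  = 1.899 / 24.60 = 0.07720 h⁻¹
t½ = ln2 / k = 0.693147 / 0.07720 = 8.979 h

8.98 h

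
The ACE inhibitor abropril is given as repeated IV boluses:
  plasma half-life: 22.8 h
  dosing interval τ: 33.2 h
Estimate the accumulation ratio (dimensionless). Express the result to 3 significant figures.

k = ln2 / t½ = 0.693147 / 22.8 = 0.03040 h⁻¹
e^(−kτ) = e^(−0.03040 × 33.2) = 0.3645
Accumulation ratio R = 1 / (1 − e^(−kτ)) = 1 / (1 − 0.3645) = 1.574

1.57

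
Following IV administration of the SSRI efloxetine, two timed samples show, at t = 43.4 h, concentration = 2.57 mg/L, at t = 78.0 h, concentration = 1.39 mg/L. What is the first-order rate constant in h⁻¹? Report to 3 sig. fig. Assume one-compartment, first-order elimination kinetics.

k = ln(C₁/C₂) / (t₂ − t₁) = ln(2.57/1.39) / (78.0 − 43.4)
  = 0.6146 / 34.60 = 0.01776 h⁻¹

0.0178 h⁻¹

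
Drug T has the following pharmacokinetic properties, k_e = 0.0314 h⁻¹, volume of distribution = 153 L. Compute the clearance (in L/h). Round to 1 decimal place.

4.8 L/h

CL = k × Vd = 0.0314 × 153 = 4.804 L/h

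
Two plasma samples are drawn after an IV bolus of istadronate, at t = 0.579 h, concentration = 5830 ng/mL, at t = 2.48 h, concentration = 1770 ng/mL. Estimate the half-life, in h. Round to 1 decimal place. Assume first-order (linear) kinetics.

1.1 h

k = ln(C₁/C₂) / (t₂ − t₁) = ln(5830/1770) / (2.48 − 0.579)
  = 1.192 / 1.901 = 0.6270 h⁻¹
t½ = ln2 / k = 0.693147 / 0.6270 = 1.105 h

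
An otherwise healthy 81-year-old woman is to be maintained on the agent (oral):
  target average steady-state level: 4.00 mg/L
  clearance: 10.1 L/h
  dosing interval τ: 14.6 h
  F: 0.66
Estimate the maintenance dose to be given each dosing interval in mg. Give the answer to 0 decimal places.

894 mg

At steady state, F × (Dose/τ) = Css × CL.
Dose = Css × CL × τ / F = 4.00 × 10.10 × 14.6 / 0.66 = 893.7 mg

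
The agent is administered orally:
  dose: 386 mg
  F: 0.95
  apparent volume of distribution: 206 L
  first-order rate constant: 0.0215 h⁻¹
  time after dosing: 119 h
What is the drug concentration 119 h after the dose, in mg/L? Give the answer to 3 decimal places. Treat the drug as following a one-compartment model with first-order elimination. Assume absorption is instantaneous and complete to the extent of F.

0.138 mg/L

Amount reaching circulation = F × Dose = 0.95 × 386.0 = 366.7 mg
C₀ = F·Dose / Vd = 366.7 / 206 = 1.780 mg/L
C = C₀ · e^(−k·t) = 1.780 × e^(−0.02150 × 119)
  = 1.780 × 0.07742 = 0.1378 mg/L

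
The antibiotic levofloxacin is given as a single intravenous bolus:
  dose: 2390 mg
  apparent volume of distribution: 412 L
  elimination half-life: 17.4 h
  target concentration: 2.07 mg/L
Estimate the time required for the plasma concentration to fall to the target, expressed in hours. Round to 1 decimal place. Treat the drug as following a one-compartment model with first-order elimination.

25.9 h

C₀ = Dose / Vd = 2390 / 412 = 5.801 mg/L
k = ln2 / t½ = 0.693147 / 17.4 = 0.03984 h⁻¹
t = ln(C₀ / C) / k = ln(5.801 / 2.07) / 0.03984
  = ln(2.802) / 0.03984 = 1.030 / 0.03984 = 25.85 h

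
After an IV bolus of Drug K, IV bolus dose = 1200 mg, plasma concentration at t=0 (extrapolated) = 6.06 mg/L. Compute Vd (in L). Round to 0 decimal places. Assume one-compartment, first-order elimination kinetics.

198 L

Vd = Dose / C₀ = 1200 / 6.06 = 198.0 L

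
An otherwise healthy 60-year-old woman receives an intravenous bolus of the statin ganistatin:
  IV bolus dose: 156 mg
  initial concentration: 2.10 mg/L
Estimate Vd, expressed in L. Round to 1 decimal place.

Vd = Dose / C₀ = 156.0 / 2.10 = 74.29 L

74.3 L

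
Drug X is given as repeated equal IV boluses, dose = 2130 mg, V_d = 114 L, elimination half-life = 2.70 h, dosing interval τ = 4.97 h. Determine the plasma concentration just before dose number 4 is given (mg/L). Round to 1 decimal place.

7.1 mg/L

C₀ per dose = Dose / Vd = 2130 / 114 = 18.68 mg/L
k = ln2 / t½ = 0.693147 / 2.70 = 0.2567 h⁻¹
Fraction remaining after one interval: r = e^(−kτ) = e^(−0.2567 × 4.97) = 0.2792
Before dose 4, 3 doses have been given (aged 1τ, 2τ, 3τ).
C_trough = C₀ × (r + r² + … + r^3) = C₀ × r(1−r^3)/(1−r)
        = 18.68 × 0.2792 × (1 − 0.02176) / (1 − 0.2792) = 7.078 mg/L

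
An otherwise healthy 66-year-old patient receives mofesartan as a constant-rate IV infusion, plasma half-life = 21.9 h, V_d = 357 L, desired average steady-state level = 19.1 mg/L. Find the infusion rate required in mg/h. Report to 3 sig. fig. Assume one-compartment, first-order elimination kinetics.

216 mg/h

k = ln2 / t½ = 0.693147 / 21.9 = 0.03165 h⁻¹
CL = k × Vd = 0.03165 × 357 = 11.30 L/h
At steady state, infusion rate R₀ = Css × CL = 19.1 × 11.30 = 215.8 mg/h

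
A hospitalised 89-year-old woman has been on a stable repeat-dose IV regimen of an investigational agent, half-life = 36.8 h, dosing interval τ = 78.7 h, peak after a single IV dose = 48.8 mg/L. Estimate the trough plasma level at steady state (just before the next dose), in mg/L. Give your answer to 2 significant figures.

14 mg/L

k = ln2 / t½ = 0.693147 / 36.8 = 0.01884 h⁻¹
e^(−kτ) = e^(−0.01884 × 78.7) = 0.2270
Accumulation ratio R = 1 / (1 − e^(−kτ)) = 1 / (1 − 0.2270) = 1.294
Steady-state trough = C₀ × R × e^(−kτ) = 48.8 × 1.294 × 0.2270 = 14.33 mg/L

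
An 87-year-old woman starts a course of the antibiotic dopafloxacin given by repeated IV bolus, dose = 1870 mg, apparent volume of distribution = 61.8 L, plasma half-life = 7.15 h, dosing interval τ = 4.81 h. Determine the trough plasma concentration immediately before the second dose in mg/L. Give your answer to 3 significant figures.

C₀ per dose = Dose / Vd = 1870 / 61.8 = 30.26 mg/L
k = ln2 / t½ = 0.693147 / 7.15 = 0.09694 h⁻¹
Fraction remaining after one interval: r = e^(−kτ) = e^(−0.09694 × 4.81) = 0.6273
Before dose 2, 1 dose has been given (aged 1τ).
C_trough = C₀ × r = 30.26 × 0.6273 = 18.98 mg/L

19.0 mg/L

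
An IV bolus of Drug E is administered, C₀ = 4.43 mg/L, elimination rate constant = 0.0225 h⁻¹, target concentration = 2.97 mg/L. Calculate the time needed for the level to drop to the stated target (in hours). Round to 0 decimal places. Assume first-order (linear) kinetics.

t = ln(C₀ / C) / k = ln(4.430 / 2.97) / 0.02250
  = ln(1.492) / 0.02250 = 0.4001 / 0.02250 = 17.78 h

18 h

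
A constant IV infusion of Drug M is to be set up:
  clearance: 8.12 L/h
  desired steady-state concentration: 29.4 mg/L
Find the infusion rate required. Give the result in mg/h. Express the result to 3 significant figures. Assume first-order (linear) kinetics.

At steady state, infusion rate R₀ = Css × CL = 29.4 × 8.120 = 238.7 mg/h

239 mg/h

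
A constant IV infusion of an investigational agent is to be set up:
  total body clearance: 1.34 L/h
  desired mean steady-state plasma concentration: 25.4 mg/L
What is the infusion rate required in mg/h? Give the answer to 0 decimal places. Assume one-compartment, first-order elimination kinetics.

34 mg/h

At steady state, infusion rate R₀ = Css × CL = 25.4 × 1.340 = 34.04 mg/h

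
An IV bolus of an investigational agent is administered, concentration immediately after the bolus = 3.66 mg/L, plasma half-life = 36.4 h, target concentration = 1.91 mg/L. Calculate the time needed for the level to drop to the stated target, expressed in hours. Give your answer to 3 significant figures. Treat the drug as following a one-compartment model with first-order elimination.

k = ln2 / t½ = 0.693147 / 36.4 = 0.01904 h⁻¹
t = ln(C₀ / C) / k = ln(3.660 / 1.91) / 0.01904
  = ln(1.916) / 0.01904 = 0.6502 / 0.01904 = 34.15 h

34.2 h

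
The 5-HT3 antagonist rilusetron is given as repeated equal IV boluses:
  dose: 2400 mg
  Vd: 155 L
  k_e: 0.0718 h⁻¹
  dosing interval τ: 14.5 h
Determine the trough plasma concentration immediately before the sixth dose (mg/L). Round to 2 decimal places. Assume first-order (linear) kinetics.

C₀ per dose = Dose / Vd = 2400 / 155 = 15.48 mg/L
Fraction remaining after one interval: r = e^(−kτ) = e^(−0.07180 × 14.5) = 0.3531
Before dose 6, 5 doses have been given (aged 1τ, 2τ, 3τ, 4τ, 5τ).
C_trough = C₀ × (r + r² + … + r^5) = C₀ × r(1−r^5)/(1−r)
        = 15.48 × 0.3531 × (1 − 0.005489) / (1 − 0.3531) = 8.403 mg/L

8.40 mg/L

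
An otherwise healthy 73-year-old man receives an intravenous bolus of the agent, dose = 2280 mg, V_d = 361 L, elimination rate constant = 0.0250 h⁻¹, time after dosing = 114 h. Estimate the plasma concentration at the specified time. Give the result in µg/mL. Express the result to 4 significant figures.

0.3653 µg/mL

C₀ = Dose / Vd = 2280 / 361 = 6.316 mg/L
C = C₀ · e^(−k·t) = 6.316 × e^(−0.02500 × 114)
  = 6.316 × 0.05784 = 0.3653 mg/L
(0.3653 mg/L = 0.3653 µg/mL)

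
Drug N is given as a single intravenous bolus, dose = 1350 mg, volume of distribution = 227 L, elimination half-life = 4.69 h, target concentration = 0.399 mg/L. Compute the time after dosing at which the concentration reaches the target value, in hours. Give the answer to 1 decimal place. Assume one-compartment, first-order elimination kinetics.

C₀ = Dose / Vd = 1350 / 227 = 5.947 mg/L
k = ln2 / t½ = 0.693147 / 4.69 = 0.1478 h⁻¹
t = ln(C₀ / C) / k = ln(5.947 / 0.399) / 0.1478
  = ln(14.90) / 0.1478 = 2.701 / 0.1478 = 18.27 h

18.3 h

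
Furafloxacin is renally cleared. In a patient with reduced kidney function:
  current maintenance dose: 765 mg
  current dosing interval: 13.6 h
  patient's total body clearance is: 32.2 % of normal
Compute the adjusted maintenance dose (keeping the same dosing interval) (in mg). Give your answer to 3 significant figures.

To keep the same average steady-state level, dosing rate must scale with clearance.
CL ratio = 32.2 / 100 = 0.3220
New dose (same interval) = 765 × 0.3220 = 246.3 mg

246 mg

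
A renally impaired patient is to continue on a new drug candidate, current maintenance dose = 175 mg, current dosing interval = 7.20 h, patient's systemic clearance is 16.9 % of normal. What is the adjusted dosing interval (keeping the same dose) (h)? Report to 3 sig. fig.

42.6 h

To keep the same average steady-state level, dosing rate must scale with clearance.
CL ratio = 16.9 / 100 = 0.1690
New interval (same dose) = 7.20 / 0.1690 = 42.60 h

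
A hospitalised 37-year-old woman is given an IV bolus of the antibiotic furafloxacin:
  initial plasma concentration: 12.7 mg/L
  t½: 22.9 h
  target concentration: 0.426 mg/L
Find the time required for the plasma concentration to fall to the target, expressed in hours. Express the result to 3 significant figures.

112 h

k = ln2 / t½ = 0.693147 / 22.9 = 0.03027 h⁻¹
t = ln(C₀ / C) / k = ln(12.70 / 0.426) / 0.03027
  = ln(29.81) / 0.03027 = 3.395 / 0.03027 = 112.2 h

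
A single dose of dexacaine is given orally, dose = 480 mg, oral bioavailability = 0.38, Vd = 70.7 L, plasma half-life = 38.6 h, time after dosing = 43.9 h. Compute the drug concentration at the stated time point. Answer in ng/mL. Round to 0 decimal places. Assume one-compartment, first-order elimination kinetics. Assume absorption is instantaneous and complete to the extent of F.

1173 ng/mL

Amount reaching circulation = F × Dose = 0.38 × 480.0 = 182.4 mg
C₀ = F·Dose / Vd = 182.4 / 70.7 = 2.580 mg/L
k = ln2 / t½ = 0.693147 / 38.6 = 0.01796 h⁻¹
C = C₀ · e^(−k·t) = 2.580 × e^(−0.01796 × 43.9)
  = 2.580 × 0.4546 = 1.173 mg/L
Convert: 1.173 mg/L × 1000 = 1173 ng/mL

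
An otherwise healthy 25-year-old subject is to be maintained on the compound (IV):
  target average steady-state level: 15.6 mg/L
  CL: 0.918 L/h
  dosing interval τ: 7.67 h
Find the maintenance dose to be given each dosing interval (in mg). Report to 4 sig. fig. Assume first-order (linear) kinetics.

At steady state, Dose/τ = Css × CL.
Dose = Css × CL × τ = 15.6 × 0.9180 × 7.67 = 109.8 mg

109.8 mg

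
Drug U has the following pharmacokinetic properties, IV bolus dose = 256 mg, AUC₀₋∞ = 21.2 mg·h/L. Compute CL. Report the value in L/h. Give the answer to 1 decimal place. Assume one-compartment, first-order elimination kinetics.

12.1 L/h

CL = Dose / AUC = 256 / 21.2 = 12.08 L/h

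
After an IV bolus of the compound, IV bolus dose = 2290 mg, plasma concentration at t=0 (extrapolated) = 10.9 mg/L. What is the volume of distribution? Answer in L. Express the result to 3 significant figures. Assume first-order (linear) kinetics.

Vd = Dose / C₀ = 2290 / 10.9 = 210.1 L

210 L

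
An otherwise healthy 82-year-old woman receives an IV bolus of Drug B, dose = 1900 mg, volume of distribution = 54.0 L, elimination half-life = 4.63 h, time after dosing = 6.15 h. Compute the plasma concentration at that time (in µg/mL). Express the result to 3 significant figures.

14.0 µg/mL

C₀ = Dose / Vd = 1900 / 54.0 = 35.19 mg/L
k = ln2 / t½ = 0.693147 / 4.63 = 0.1497 h⁻¹
C = C₀ · e^(−k·t) = 35.19 × e^(−0.1497 × 6.15)
  = 35.19 × 0.3983 = 14.02 mg/L
(14.02 mg/L = 14.02 µg/mL)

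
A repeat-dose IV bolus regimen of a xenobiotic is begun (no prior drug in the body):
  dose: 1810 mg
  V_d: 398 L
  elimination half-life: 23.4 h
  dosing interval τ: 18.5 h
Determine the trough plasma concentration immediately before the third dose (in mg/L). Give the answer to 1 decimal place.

4.1 mg/L

C₀ per dose = Dose / Vd = 1810 / 398 = 4.548 mg/L
k = ln2 / t½ = 0.693147 / 23.4 = 0.02962 h⁻¹
Fraction remaining after one interval: r = e^(−kτ) = e^(−0.02962 × 18.5) = 0.5781
Before dose 3, 2 doses have been given (aged 1τ, 2τ).
C_trough = C₀ × (r + r²) = 4.548 × (0.5781 + 0.3342) = 4.149 mg/L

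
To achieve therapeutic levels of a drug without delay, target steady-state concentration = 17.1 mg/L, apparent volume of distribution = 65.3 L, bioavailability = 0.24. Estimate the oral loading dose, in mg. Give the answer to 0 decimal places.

4653 mg

LD = Css × Vd / F = 17.1 × 65.3 / 0.24 = 4653 mg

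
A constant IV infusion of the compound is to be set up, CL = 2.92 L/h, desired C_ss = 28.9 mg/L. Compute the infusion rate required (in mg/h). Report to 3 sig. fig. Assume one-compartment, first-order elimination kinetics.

84.4 mg/h

At steady state, infusion rate R₀ = Css × CL = 28.9 × 2.920 = 84.39 mg/h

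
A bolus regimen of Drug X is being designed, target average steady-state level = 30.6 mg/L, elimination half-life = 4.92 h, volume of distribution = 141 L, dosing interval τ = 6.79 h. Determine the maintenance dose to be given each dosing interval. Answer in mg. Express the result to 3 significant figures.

k = ln2 / t½ = 0.693147 / 4.92 = 0.1409 h⁻¹
CL = k × Vd = 0.1409 × 141 = 19.87 L/h
At steady state, Dose/τ = Css × CL.
Dose = Css × CL × τ = 30.6 × 19.87 × 6.79 = 4128 mg

4130 mg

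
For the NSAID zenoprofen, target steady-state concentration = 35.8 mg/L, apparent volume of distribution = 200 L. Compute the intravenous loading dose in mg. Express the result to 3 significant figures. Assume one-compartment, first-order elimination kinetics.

LD = Css × Vd = 35.8 × 200 = 7160 mg

7160 mg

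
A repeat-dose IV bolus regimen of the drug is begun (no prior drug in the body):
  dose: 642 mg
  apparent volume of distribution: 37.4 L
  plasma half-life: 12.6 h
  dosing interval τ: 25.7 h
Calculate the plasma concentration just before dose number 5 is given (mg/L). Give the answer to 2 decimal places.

C₀ per dose = Dose / Vd = 642 / 37.4 = 17.17 mg/L
k = ln2 / t½ = 0.693147 / 12.6 = 0.05501 h⁻¹
Fraction remaining after one interval: r = e^(−kτ) = e^(−0.05501 × 25.7) = 0.2432
Before dose 5, 4 doses have been given (aged 1τ, 2τ, 3τ, 4τ).
C_trough = C₀ × (r + r² + … + r^4) = C₀ × r(1−r^4)/(1−r)
        = 17.17 × 0.2432 × (1 − 0.003498) / (1 − 0.2432) = 5.498 mg/L

5.50 mg/L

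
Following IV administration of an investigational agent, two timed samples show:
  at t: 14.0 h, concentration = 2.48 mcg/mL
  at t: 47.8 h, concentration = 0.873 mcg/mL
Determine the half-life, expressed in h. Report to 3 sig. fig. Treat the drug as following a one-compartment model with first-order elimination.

k = ln(C₁/C₂) / (t₂ − t₁) = ln(2.48/0.873) / (47.8 − 14.0)
  = 1.044 / 33.80 = 0.03089 h⁻¹
t½ = ln2 / k = 0.693147 / 0.03089 = 22.44 h

22.4 h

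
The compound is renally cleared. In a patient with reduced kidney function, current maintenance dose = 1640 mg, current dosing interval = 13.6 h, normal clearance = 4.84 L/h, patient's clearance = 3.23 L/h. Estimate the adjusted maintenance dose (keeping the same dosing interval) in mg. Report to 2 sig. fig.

To keep the same average steady-state level, dosing rate must scale with clearance.
CL ratio = 3.23 / 4.84 = 0.6674
New dose (same interval) = 1640 × 0.6674 = 1095 mg

1100 mg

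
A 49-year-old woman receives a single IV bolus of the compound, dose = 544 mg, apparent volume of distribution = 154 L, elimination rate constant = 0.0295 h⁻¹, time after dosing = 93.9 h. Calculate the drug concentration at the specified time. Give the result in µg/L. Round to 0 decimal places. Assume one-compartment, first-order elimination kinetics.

C₀ = Dose / Vd = 544.0 / 154 = 3.532 mg/L
C = C₀ · e^(−k·t) = 3.532 × e^(−0.02950 × 93.9)
  = 3.532 × 0.06266 = 0.2213 mg/L
Convert: 0.2213 mg/L × 1000 = 221.3 µg/L

221 µg/L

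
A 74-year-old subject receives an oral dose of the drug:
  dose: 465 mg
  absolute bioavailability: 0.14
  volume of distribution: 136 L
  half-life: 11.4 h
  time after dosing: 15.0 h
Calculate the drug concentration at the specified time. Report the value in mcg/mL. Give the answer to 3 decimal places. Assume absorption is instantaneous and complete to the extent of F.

0.192 mcg/mL

Amount reaching circulation = F × Dose = 0.14 × 465.0 = 65.10 mg
C₀ = F·Dose / Vd = 65.10 / 136 = 0.4787 mg/L
k = ln2 / t½ = 0.693147 / 11.4 = 0.06080 h⁻¹
C = C₀ · e^(−k·t) = 0.4787 × e^(−0.06080 × 15.0)
  = 0.4787 × 0.4017 = 0.1923 mg/L
(0.1923 mg/L = 0.1923 mcg/mL)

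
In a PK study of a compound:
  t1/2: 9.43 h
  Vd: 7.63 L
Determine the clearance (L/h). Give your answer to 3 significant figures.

k = ln2 / t½ = 0.693147 / 9.43 = 0.07350 h⁻¹
CL = k × Vd = 0.07350 × 7.63 = 0.5608 L/h

0.561 L/h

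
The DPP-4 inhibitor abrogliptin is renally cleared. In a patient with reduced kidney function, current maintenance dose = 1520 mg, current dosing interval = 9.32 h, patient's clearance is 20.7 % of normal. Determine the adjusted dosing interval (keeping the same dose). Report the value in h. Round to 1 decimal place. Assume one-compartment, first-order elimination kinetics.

45.0 h

To keep the same average steady-state level, dosing rate must scale with clearance.
CL ratio = 20.7 / 100 = 0.2070
New interval (same dose) = 9.32 / 0.2070 = 45.02 h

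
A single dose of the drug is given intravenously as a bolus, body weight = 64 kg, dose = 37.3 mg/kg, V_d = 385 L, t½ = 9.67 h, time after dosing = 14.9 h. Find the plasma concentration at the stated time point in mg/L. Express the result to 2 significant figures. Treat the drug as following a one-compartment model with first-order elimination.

2.1 mg/L

Total dose = 37.3 × 64 = 2387 mg
C₀ = Dose / Vd = 2387 / 385 = 6.200 mg/L
k = ln2 / t½ = 0.693147 / 9.67 = 0.07168 h⁻¹
C = C₀ · e^(−k·t) = 6.200 × e^(−0.07168 × 14.9)
  = 6.200 × 0.3437 = 2.131 mg/L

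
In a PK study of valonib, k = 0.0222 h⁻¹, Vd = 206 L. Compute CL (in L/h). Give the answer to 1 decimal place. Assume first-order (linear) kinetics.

CL = k × Vd = 0.0222 × 206 = 4.573 L/h

4.6 L/h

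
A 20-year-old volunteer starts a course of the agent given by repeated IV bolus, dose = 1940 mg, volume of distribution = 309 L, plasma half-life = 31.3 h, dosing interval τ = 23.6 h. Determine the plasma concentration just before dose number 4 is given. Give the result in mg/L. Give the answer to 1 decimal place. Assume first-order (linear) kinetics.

C₀ per dose = Dose / Vd = 1940 / 309 = 6.278 mg/L
k = ln2 / t½ = 0.693147 / 31.3 = 0.02215 h⁻¹
Fraction remaining after one interval: r = e^(−kτ) = e^(−0.02215 × 23.6) = 0.5929
Before dose 4, 3 doses have been given (aged 1τ, 2τ, 3τ).
C_trough = C₀ × (r + r² + … + r^3) = C₀ × r(1−r^3)/(1−r)
        = 6.278 × 0.5929 × (1 − 0.2084) / (1 − 0.5929) = 7.238 mg/L

7.2 mg/L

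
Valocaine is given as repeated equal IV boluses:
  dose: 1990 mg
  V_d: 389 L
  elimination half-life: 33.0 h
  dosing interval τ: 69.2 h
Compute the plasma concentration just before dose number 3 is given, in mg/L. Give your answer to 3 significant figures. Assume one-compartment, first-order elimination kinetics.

1.48 mg/L

C₀ per dose = Dose / Vd = 1990 / 389 = 5.116 mg/L
k = ln2 / t½ = 0.693147 / 33.0 = 0.02100 h⁻¹
Fraction remaining after one interval: r = e^(−kτ) = e^(−0.02100 × 69.2) = 0.2338
Before dose 3, 2 doses have been given (aged 1τ, 2τ).
C_trough = C₀ × (r + r²) = 5.116 × (0.2338 + 0.05466) = 1.476 mg/L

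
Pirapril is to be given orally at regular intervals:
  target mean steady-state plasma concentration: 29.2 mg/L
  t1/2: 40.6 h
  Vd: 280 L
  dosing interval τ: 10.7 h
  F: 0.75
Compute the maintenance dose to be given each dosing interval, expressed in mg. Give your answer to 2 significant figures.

2000 mg

k = ln2 / t½ = 0.693147 / 40.6 = 0.01707 h⁻¹
CL = k × Vd = 0.01707 × 280 = 4.780 L/h
At steady state, F × (Dose/τ) = Css × CL.
Dose = Css × CL × τ / F = 29.2 × 4.780 × 10.7 / 0.75 = 1991 mg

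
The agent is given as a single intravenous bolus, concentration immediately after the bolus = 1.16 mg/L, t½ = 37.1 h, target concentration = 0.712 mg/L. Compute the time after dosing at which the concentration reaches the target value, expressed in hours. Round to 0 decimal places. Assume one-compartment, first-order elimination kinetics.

26 h

k = ln2 / t½ = 0.693147 / 37.1 = 0.01868 h⁻¹
t = ln(C₀ / C) / k = ln(1.160 / 0.712) / 0.01868
  = ln(1.629) / 0.01868 = 0.4880 / 0.01868 = 26.12 h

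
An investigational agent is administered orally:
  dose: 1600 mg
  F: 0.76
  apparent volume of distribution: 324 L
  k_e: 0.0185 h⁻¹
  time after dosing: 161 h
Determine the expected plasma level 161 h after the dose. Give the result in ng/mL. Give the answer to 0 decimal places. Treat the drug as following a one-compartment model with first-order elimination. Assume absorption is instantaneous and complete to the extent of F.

Amount reaching circulation = F × Dose = 0.76 × 1600 = 1216 mg
C₀ = F·Dose / Vd = 1216 / 324 = 3.753 mg/L
C = C₀ · e^(−k·t) = 3.753 × e^(−0.01850 × 161)
  = 3.753 × 0.05087 = 0.1909 mg/L
Convert: 0.1909 mg/L × 1000 = 190.9 ng/mL

191 ng/mL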